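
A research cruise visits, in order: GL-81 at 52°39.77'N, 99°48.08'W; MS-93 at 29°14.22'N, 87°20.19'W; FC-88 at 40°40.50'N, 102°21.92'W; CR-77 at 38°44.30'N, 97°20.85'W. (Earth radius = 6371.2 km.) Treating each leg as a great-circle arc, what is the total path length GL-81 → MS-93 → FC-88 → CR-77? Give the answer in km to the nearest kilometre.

GL-81: φ = +52.66283°, λ = -99.80133°
MS-93: φ = +29.23700°, λ = -87.33650°
FC-88: φ = +40.67500°, λ = -102.36533°
CR-77: φ = +38.73833°, λ = -97.34750°
GL-81→MS-93: c = 0.439180 rad, d = 2798.10 km
MS-93→FC-88: c = 0.292579 rad, d = 1864.08 km
FC-88→CR-77: c = 0.075362 rad, d = 480.15 km
Total = 2798.10 + 1864.08 + 480.15 = 5142.33 km

5142 km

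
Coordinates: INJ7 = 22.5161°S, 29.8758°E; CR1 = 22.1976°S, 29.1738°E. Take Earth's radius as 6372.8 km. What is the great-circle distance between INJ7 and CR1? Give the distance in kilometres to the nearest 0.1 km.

Δφ = 0.3185°,  Δλ = -0.7020°
a = sin²(Δφ/2) + cos φ₁ cos φ₂ sin²(Δλ/2) = 0.000040
c = 2·arcsin(√a) = 0.012621 rad = 0.7231°
d = R·c = 6372.8 × 0.012621 = 80.4 km

80.4 km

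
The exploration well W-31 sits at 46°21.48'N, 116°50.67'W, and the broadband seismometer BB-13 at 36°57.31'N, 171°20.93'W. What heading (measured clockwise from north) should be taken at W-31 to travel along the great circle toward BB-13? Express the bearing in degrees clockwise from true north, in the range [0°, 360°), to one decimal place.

276.9°

W-31: φ = +46.35800°, λ = -116.84450°
BB-13: φ = +36.95517°, λ = -171.34883°
Δλ = -54.5043°
y = sin Δλ · cos φ₂ = -0.650600
x = cos φ₁ sin φ₂ − sin φ₁ cos φ₂ cos Δλ = 0.079135
θ = atan2(y, x) = -83.0650° → 276.9350° (mod 360°)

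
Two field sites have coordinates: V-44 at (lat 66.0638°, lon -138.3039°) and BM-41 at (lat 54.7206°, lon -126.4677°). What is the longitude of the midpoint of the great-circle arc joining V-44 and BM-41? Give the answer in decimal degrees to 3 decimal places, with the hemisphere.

Bx = cos φ₂ cos Δλ = 0.565284,  By = cos φ₂ sin Δλ = 0.118467
φₘ = atan2(sin φ₁ + sin φ₂, √((cos φ₁ + Bx)² + By²)) = 60.51951°
λₘ = λ₁ + atan2(By, cos φ₁ + Bx) = -131.34793°

131.348°W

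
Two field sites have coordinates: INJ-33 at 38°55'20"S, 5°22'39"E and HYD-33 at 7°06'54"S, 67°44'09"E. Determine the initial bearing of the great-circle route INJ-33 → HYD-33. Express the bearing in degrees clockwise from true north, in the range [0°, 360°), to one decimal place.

INJ-33: φ = -38.92222°, λ = +5.37750°
HYD-33: φ = -7.11500°, λ = +67.73583°
Δλ = 62.3583°
y = sin Δλ · cos φ₂ = 0.879045
x = cos φ₁ sin φ₂ − sin φ₁ cos φ₂ cos Δλ = 0.192869
θ = atan2(y, x) = 77.6250° → 77.6250° (mod 360°)

77.6°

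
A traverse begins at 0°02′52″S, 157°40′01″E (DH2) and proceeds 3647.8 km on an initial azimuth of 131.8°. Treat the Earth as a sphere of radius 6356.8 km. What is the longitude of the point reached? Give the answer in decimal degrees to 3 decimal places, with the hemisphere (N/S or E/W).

176.597°W

DH2: φ = -0.04778°, λ = +157.66694°
δ = d/R = 3647.8/6356.8 = 0.573842 rad
φ₂ = arcsin(sin φ₁ cos δ + cos φ₁ sin δ cos θ)
   = arcsin(-0.00083·0.83982 + 1.00000·0.54286·-0.66653) = -21.25601°
λ₂ = λ₁ + atan2(sin θ sin δ cos φ₁, cos δ − sin φ₁ sin φ₂) = -176.59662°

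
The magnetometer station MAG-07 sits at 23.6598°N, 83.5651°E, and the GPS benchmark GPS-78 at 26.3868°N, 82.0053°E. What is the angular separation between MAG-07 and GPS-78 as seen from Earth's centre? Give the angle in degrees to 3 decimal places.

Δφ = 2.7270°,  Δλ = -1.5598°
a = sin²(Δφ/2) + cos φ₁ cos φ₂ sin²(Δλ/2) = 0.000718
c = 2·arcsin(√a) = 0.053606 rad = 3.0714°

3.071°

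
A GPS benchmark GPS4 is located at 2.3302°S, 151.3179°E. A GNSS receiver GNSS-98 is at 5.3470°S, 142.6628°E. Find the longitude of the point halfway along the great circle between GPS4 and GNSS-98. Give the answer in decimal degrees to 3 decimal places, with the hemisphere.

146.998°E

Bx = cos φ₂ cos Δλ = 0.984310,  By = cos φ₂ sin Δλ = -0.149831
φₘ = atan2(sin φ₁ + sin φ₂, √((cos φ₁ + Bx)² + By²)) = -3.84954°
λₘ = λ₁ + atan2(By, cos φ₁ + Bx) = 146.99801°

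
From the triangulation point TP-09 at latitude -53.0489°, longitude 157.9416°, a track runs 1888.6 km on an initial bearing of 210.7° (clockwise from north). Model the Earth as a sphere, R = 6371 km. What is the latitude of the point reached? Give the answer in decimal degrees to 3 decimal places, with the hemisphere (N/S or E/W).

66.246°S

δ = d/R = 1888.6/6371 = 0.296437 rad
φ₂ = arcsin(sin φ₁ cos δ + cos φ₁ sin δ cos θ)
   = arcsin(-0.79915·0.95638 + 0.60113·0.29211·-0.85985) = -66.24587°
λ₂ = λ₁ + atan2(sin θ sin δ cos φ₁, cos δ − sin φ₁ sin φ₂) = 136.21124°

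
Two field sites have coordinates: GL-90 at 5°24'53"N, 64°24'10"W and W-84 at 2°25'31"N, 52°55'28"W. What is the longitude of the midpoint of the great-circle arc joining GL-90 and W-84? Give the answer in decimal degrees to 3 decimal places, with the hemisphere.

GL-90: φ = +5.41472°, λ = -64.40278°
W-84: φ = +2.42528°, λ = -52.92444°
Bx = cos φ₂ cos Δλ = 0.979122,  By = cos φ₂ sin Δλ = 0.198819
φₘ = atan2(sin φ₁ + sin φ₂, √((cos φ₁ + Bx)² + By²)) = 3.93969°
λₘ = λ₁ + atan2(By, cos φ₁ + Bx) = -58.65331°

58.653°W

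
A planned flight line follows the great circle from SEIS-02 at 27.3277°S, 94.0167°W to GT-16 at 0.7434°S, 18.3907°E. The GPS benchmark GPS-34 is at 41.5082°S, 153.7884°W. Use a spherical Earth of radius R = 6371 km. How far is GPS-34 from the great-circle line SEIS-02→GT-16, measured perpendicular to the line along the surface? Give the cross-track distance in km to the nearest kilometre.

δ₁₃ = central angle SEIS-02→GPS-34 = 0.877365 rad  (haversine)
θ₁₃ = bearing SEIS-02→GPS-34 = 237.281°,  θ₁₂ = bearing SEIS-02→GT-16 = 101.407°
dₓₜ = R·arcsin(sin δ₁₃ · sin(θ₁₃ − θ₁₂)) = 6371·arcsin(0.76906·sin(135.875°)) = 3599.801 km
|dₓₜ| = 3599.801 km

3600 km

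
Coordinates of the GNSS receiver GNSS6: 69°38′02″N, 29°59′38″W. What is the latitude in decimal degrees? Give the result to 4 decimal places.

69° + 38′/60 + 2″/3600 = 69 + 0.63333 + 0.00056 = 69.6339°

69.6339°N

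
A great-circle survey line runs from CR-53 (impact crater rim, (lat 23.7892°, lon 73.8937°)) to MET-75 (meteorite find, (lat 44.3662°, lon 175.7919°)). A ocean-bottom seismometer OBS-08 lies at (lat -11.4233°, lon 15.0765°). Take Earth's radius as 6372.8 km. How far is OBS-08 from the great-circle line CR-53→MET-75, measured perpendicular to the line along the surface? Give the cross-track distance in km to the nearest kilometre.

2075 km

δ₁₃ = central angle CR-53→OBS-08 = 1.176127 rad  (haversine)
θ₁₃ = bearing CR-53→OBS-08 = 245.286°,  θ₁₂ = bearing CR-53→MET-75 = 45.010°
dₓₜ = R·arcsin(sin δ₁₃ · sin(θ₁₃ − θ₁₂)) = 6372.8·arcsin(0.92312·sin(200.276°)) = -2075.176 km
|dₓₜ| = 2075.176 km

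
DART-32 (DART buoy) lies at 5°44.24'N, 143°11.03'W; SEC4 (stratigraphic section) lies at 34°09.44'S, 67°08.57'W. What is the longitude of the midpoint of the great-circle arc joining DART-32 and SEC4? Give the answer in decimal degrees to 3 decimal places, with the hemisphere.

DART-32: φ = +5.73733°, λ = -143.18383°
SEC4: φ = -34.15733°, λ = -67.14283°
Bx = cos φ₂ cos Δλ = 0.199615,  By = cos φ₂ sin Δλ = 0.803062
φₘ = atan2(sin φ₁ + sin φ₂, √((cos φ₁ + Bx)² + By²)) = -17.77637°
λₘ = λ₁ + atan2(By, cos φ₁ + Bx) = -109.27327°

109.273°W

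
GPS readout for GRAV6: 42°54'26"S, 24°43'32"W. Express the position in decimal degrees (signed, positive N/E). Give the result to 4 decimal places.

lat: 42.9072° S → -42.9072°
lon: 24.7256° W → -24.7256°

-42.9072°, -24.7256°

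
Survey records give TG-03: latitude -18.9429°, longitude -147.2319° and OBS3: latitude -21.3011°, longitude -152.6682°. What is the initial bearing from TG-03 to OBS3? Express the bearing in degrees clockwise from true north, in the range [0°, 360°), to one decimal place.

244.3°

Δλ = -5.4363°
y = sin Δλ · cos φ₂ = -0.088267
x = cos φ₁ sin φ₂ − sin φ₁ cos φ₂ cos Δλ = -0.042507
θ = atan2(y, x) = -115.7143° → 244.2857° (mod 360°)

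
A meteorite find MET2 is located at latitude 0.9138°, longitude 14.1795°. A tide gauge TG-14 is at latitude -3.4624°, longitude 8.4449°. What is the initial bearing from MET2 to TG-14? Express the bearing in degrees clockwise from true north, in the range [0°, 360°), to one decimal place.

Δλ = -5.7346°
y = sin Δλ · cos φ₂ = -0.099738
x = cos φ₁ sin φ₂ − sin φ₁ cos φ₂ cos Δλ = -0.076225
θ = atan2(y, x) = -127.3890° → 232.6110° (mod 360°)

232.6°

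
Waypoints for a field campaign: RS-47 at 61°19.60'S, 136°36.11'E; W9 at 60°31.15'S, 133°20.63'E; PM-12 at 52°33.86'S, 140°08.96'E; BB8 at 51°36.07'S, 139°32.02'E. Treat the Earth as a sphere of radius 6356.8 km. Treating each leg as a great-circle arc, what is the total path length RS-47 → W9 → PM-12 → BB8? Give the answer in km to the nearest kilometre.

RS-47: φ = -61.32667°, λ = +136.60183°
W9: φ = -60.51917°, λ = +133.34383°
PM-12: φ = -52.56433°, λ = +140.14933°
BB8: φ = -51.60117°, λ = +139.53367°
RS-47→W9: c = 0.031016 rad, d = 197.16 km
W9→PM-12: c = 0.153319 rad, d = 974.62 km
PM-12→BB8: c = 0.018061 rad, d = 114.81 km
Total = 197.16 + 974.62 + 114.81 = 1286.59 km

1287 km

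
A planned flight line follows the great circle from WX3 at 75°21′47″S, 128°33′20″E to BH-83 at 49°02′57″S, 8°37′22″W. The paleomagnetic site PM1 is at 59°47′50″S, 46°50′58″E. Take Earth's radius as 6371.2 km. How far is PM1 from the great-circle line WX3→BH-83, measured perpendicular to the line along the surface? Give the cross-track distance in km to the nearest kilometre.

2133 km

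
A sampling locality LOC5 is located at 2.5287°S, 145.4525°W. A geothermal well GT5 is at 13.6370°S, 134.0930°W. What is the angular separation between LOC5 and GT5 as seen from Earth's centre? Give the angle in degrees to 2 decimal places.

Δφ = -11.1083°,  Δλ = 11.3595°
a = sin²(Δφ/2) + cos φ₁ cos φ₂ sin²(Δλ/2) = 0.018877
c = 2·arcsin(√a) = 0.275658 rad = 15.7941°

15.79°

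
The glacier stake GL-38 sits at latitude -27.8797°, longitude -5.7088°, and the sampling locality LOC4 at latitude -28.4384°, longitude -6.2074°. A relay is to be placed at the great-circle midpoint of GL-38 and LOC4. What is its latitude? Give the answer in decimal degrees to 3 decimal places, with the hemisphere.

28.159°S

Bx = cos φ₂ cos Δλ = 0.879296,  By = cos φ₂ sin Δλ = -0.007652
φₘ = atan2(sin φ₁ + sin φ₂, √((cos φ₁ + Bx)² + By²)) = -28.15928°
λₘ = λ₁ + atan2(By, cos φ₁ + Bx) = -5.95745°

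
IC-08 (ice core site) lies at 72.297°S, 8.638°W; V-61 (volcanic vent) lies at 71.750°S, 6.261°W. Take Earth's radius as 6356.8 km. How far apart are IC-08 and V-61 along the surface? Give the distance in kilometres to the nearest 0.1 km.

101.5 km

Δφ = 0.5470°,  Δλ = 2.3770°
a = sin²(Δφ/2) + cos φ₁ cos φ₂ sin²(Δλ/2) = 0.000064
c = 2·arcsin(√a) = 0.015969 rad = 0.9150°
d = R·c = 6356.8 × 0.015969 = 101.5 km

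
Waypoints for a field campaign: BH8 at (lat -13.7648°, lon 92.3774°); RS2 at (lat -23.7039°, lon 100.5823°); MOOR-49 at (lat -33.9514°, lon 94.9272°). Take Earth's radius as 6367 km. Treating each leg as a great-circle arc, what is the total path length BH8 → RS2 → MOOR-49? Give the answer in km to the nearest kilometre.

BH8→RS2: c = 0.220041 rad, d = 1401.00 km
RS2→MOOR-49: c = 0.198559 rad, d = 1264.22 km
Total = 1401.00 + 1264.22 = 2665.22 km

2665 km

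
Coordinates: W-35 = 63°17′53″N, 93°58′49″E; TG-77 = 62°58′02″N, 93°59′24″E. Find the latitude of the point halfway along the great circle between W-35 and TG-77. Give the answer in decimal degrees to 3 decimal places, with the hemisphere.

W-35: φ = +63.29806°, λ = +93.98028°
TG-77: φ = +62.96722°, λ = +93.99000°
Bx = cos φ₂ cos Δλ = 0.454500,  By = cos φ₂ sin Δλ = 0.000077
φₘ = atan2(sin φ₁ + sin φ₂, √((cos φ₁ + Bx)² + By²)) = 63.13264°
λₘ = λ₁ + atan2(By, cos φ₁ + Bx) = 93.98517°

63.133°N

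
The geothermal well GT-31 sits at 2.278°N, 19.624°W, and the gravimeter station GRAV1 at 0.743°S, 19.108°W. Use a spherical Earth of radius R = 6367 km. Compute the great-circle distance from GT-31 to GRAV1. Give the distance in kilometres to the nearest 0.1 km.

340.6 km

Δφ = -3.0210°,  Δλ = 0.5160°
a = sin²(Δφ/2) + cos φ₁ cos φ₂ sin²(Δλ/2) = 0.000715
c = 2·arcsin(√a) = 0.053490 rad = 3.0647°
d = R·c = 6367 × 0.053490 = 340.6 km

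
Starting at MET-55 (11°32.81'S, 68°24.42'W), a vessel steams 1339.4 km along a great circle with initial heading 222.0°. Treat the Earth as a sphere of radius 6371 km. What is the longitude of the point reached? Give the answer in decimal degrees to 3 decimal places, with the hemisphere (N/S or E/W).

76.972°W

MET-55: φ = -11.54683°, λ = -68.40700°
δ = d/R = 1339.4/6371 = 0.210234 rad
φ₂ = arcsin(sin φ₁ cos δ + cos φ₁ sin δ cos θ)
   = arcsin(-0.20017·0.97798 + 0.97976·0.20869·-0.74314) = -20.34723°
λ₂ = λ₁ + atan2(sin θ sin δ cos φ₁, cos δ − sin φ₁ sin φ₂) = -76.97210°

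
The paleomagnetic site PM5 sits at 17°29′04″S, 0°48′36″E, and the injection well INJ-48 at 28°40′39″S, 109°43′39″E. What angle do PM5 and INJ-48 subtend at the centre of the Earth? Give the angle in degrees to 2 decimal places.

PM5: φ = -17.48444°, λ = +0.81000°
INJ-48: φ = -28.67750°, λ = +109.72750°
Δφ = -11.1931°,  Δλ = 108.9175°
a = sin²(Δφ/2) + cos φ₁ cos φ₂ sin²(Δλ/2) = 0.563559
c = 2·arcsin(√a) = 1.698259 rad = 97.3031°

97.30°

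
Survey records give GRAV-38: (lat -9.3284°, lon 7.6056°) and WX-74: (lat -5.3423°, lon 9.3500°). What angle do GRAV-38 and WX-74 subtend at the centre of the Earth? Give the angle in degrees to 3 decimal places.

4.345°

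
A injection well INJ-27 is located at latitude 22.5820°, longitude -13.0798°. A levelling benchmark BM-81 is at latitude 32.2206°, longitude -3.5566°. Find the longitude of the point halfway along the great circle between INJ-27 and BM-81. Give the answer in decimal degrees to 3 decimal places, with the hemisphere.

8.527°W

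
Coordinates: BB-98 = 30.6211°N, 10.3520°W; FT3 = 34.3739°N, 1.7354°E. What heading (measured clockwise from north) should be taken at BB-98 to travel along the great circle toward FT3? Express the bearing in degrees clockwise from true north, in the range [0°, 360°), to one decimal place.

66.6°

Δλ = 12.0874°
y = sin Δλ · cos φ₂ = 0.172836
x = cos φ₁ sin φ₂ − sin φ₁ cos φ₂ cos Δλ = 0.074773
θ = atan2(y, x) = 66.6056° → 66.6056° (mod 360°)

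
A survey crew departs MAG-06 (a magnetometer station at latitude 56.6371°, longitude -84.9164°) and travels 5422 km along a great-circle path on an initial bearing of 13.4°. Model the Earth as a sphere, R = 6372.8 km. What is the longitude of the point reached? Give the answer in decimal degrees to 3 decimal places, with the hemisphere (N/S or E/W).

60.016°E

δ = d/R = 5422/6372.8 = 0.850803 rad
φ₂ = arcsin(sin φ₁ cos δ + cos φ₁ sin δ cos θ)
   = arcsin(0.83520·0.65938 + 0.54994·0.75181·0.97278) = 72.34712°
λ₂ = λ₁ + atan2(sin θ sin δ cos φ₁, cos δ − sin φ₁ sin φ₂) = 60.01583°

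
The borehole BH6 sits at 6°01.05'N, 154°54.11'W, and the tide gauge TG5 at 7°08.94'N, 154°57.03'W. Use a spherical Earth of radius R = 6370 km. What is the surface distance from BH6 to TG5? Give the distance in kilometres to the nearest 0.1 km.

125.9 km

BH6: φ = +6.01750°, λ = -154.90183°
TG5: φ = +7.14900°, λ = -154.95050°
Δφ = 1.1315°,  Δλ = -0.0487°
a = sin²(Δφ/2) + cos φ₁ cos φ₂ sin²(Δλ/2) = 0.000098
c = 2·arcsin(√a) = 0.019766 rad = 1.1325°
d = R·c = 6370 × 0.019766 = 125.9 km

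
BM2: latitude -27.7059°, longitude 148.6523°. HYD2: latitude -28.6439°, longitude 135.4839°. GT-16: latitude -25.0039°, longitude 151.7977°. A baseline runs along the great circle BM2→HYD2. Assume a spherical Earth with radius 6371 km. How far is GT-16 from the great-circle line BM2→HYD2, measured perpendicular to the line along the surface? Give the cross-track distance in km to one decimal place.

251.1 km

δ₁₃ = central angle BM2→GT-16 = 0.068139 rad  (haversine)
θ₁₃ = bearing BM2→GT-16 = 46.917°,  θ₁₂ = bearing BM2→HYD2 = 262.281°
dₓₜ = R·arcsin(sin δ₁₃ · sin(θ₁₃ − θ₁₂)) = 6371·arcsin(0.06809·sin(-215.364°)) = 251.120 km
|dₓₜ| = 251.120 km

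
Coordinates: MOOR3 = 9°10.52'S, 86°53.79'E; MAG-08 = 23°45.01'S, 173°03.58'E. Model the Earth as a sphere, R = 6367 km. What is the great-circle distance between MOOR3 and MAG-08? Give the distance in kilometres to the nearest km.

9205 km

MOOR3: φ = -9.17533°, λ = +86.89650°
MAG-08: φ = -23.75017°, λ = +173.05967°
Δφ = -14.5748°,  Δλ = 86.1632°
a = sin²(Δφ/2) + cos φ₁ cos φ₂ sin²(Δλ/2) = 0.437657
c = 2·arcsin(√a) = 1.445785 rad = 82.8374°
d = R·c = 6367 × 1.445785 = 9205.3 km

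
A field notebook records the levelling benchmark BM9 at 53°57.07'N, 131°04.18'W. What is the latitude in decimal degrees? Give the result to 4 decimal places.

53.9512°N

53° + 57.07′/60 = 53 + 0.95117 = 53.9512°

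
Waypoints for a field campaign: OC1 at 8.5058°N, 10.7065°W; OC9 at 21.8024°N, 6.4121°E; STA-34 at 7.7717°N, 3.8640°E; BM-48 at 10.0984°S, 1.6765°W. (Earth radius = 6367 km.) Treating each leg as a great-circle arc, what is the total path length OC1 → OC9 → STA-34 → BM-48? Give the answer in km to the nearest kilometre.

OC1→OC9: c = 0.369491 rad, d = 2352.55 km
OC9→STA-34: c = 0.248606 rad, d = 1582.87 km
STA-34→BM-48: c = 0.326416 rad, d = 2078.29 km
Total = 2352.55 + 1582.87 + 2078.29 = 6013.71 km

6014 km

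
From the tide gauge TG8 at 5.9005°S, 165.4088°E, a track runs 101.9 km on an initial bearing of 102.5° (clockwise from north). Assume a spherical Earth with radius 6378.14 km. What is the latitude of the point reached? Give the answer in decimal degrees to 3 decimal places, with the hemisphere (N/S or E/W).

δ = d/R = 101.9/6378.14 = 0.015976 rad
φ₂ = arcsin(sin φ₁ cos δ + cos φ₁ sin δ cos θ)
   = arcsin(-0.10280·0.99987 + 0.99470·0.01598·-0.21644) = -6.09790°
λ₂ = λ₁ + atan2(sin θ sin δ cos φ₁, cos δ − sin φ₁ sin φ₂) = 166.30757°

6.098°S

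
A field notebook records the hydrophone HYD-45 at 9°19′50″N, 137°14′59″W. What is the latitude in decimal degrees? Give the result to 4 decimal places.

9.3306°N

9° + 19′/60 + 50″/3600 = 9 + 0.31667 + 0.01389 = 9.3306°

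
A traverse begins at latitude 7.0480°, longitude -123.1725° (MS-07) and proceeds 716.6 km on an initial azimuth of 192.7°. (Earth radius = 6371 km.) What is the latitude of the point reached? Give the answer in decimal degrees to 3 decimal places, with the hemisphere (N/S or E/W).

δ = d/R = 716.6/6371 = 0.112478 rad
φ₂ = arcsin(sin φ₁ cos δ + cos φ₁ sin δ cos θ)
   = arcsin(0.12270·0.99368 + 0.99244·0.11224·-0.97553) = 0.75962°
λ₂ = λ₁ + atan2(sin θ sin δ cos φ₁, cos δ − sin φ₁ sin φ₂) = -124.58659°

0.760°N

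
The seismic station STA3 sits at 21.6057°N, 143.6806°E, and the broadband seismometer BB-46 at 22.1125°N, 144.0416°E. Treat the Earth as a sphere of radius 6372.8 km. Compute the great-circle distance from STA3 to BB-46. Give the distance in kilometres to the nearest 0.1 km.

Δφ = 0.5068°,  Δλ = 0.3610°
a = sin²(Δφ/2) + cos φ₁ cos φ₂ sin²(Δλ/2) = 0.000028
c = 2·arcsin(√a) = 0.010604 rad = 0.6075°
d = R·c = 6372.8 × 0.010604 = 67.6 km

67.6 km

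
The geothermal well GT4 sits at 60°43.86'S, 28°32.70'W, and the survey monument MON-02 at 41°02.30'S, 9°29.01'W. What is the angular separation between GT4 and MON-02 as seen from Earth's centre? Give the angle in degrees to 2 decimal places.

GT4: φ = -60.73100°, λ = -28.54500°
MON-02: φ = -41.03833°, λ = -9.48350°
Δφ = 19.6927°,  Δλ = 19.0615°
a = sin²(Δφ/2) + cos φ₁ cos φ₂ sin²(Δλ/2) = 0.039353
c = 2·arcsin(√a) = 0.399403 rad = 22.8841°

22.88°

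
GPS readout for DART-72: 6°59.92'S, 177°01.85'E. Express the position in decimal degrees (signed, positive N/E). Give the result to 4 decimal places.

lat: 6.9987° S → -6.9987°
lon: 177.0308° E → +177.0308°

-6.9987°, +177.0308°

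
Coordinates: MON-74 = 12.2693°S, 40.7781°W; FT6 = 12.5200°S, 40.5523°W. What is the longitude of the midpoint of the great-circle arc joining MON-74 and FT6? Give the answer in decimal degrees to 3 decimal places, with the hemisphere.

40.665°W

Bx = cos φ₂ cos Δλ = 0.976213,  By = cos φ₂ sin Δλ = 0.003847
φₘ = atan2(sin φ₁ + sin φ₂, √((cos φ₁ + Bx)² + By²)) = -12.39467°
λₘ = λ₁ + atan2(By, cos φ₁ + Bx) = -40.66525°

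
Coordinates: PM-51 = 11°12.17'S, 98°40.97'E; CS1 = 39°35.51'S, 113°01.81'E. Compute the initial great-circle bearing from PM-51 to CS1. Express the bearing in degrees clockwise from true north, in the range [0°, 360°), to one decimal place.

PM-51: φ = -11.20283°, λ = +98.68283°
CS1: φ = -39.59183°, λ = +113.03017°
Δλ = 14.3473°
y = sin Δλ · cos φ₂ = 0.190955
x = cos φ₁ sin φ₂ − sin φ₁ cos φ₂ cos Δλ = -0.480125
θ = atan2(y, x) = 158.3113° → 158.3113° (mod 360°)

158.3°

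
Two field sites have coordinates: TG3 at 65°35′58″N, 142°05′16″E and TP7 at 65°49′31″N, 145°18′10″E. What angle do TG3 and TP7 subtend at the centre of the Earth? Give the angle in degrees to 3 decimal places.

1.341°

TG3: φ = +65.59944°, λ = +142.08778°
TP7: φ = +65.82528°, λ = +145.30278°
Δφ = 0.2258°,  Δλ = 3.2150°
a = sin²(Δφ/2) + cos φ₁ cos φ₂ sin²(Δλ/2) = 0.000137
c = 2·arcsin(√a) = 0.023411 rad = 1.3414°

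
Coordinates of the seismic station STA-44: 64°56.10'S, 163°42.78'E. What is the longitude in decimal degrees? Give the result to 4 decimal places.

163.7130°E

163° + 42.78′/60 = 163 + 0.71300 = 163.7130°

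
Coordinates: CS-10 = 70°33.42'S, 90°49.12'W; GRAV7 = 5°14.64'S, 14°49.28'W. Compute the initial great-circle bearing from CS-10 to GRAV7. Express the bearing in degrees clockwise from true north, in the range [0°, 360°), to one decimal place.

78.5°

CS-10: φ = -70.55700°, λ = -90.81867°
GRAV7: φ = -5.24400°, λ = -14.82133°
Δλ = 75.9973°
y = sin Δλ · cos φ₂ = 0.966223
x = cos φ₁ sin φ₂ − sin φ₁ cos φ₂ cos Δλ = 0.196790
θ = atan2(y, x) = 78.4881° → 78.4881° (mod 360°)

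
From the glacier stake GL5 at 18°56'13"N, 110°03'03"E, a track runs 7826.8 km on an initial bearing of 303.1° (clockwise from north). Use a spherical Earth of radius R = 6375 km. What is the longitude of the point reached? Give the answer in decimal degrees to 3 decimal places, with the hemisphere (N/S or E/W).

30.905°E

GL5: φ = +18.93694°, λ = +110.05083°
δ = d/R = 7826.8/6375 = 1.227733 rad
φ₂ = arcsin(sin φ₁ cos δ + cos φ₁ sin δ cos θ)
   = arcsin(0.32453·0.33637 + 0.94588·0.94173·0.54610) = 36.55595°
λ₂ = λ₁ + atan2(sin θ sin δ cos φ₁, cos δ − sin φ₁ sin φ₂) = 30.90535°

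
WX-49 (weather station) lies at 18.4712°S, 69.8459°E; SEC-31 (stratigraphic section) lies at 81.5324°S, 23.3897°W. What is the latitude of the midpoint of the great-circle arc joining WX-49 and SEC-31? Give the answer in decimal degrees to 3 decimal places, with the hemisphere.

Bx = cos φ₂ cos Δλ = -0.008311,  By = cos φ₂ sin Δλ = -0.147015
φₘ = atan2(sin φ₁ + sin φ₂, √((cos φ₁ + Bx)² + By²)) = -53.92010°
λₘ = λ₁ + atan2(By, cos φ₁ + Bx) = 60.95849°

53.920°S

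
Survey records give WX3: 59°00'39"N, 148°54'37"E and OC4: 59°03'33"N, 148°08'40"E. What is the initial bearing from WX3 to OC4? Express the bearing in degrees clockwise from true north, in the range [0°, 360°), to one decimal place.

WX3: φ = +59.01083°, λ = +148.91028°
OC4: φ = +59.05917°, λ = +148.14444°
Δλ = -0.7658°
y = sin Δλ · cos φ₂ = -0.006872
x = cos φ₁ sin φ₂ − sin φ₁ cos φ₂ cos Δλ = 0.000883
θ = atan2(y, x) = -82.6786° → 277.3214° (mod 360°)

277.3°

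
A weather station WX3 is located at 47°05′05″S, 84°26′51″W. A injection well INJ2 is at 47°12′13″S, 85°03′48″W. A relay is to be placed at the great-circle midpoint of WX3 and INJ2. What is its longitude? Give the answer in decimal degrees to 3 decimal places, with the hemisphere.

84.755°W

WX3: φ = -47.08472°, λ = -84.44750°
INJ2: φ = -47.20361°, λ = -85.06333°
Bx = cos φ₂ cos Δλ = 0.679356,  By = cos φ₂ sin Δλ = -0.007302
φₘ = atan2(sin φ₁ + sin φ₂, √((cos φ₁ + Bx)² + By²)) = -47.14458°
λₘ = λ₁ + atan2(By, cos φ₁ + Bx) = -84.75507°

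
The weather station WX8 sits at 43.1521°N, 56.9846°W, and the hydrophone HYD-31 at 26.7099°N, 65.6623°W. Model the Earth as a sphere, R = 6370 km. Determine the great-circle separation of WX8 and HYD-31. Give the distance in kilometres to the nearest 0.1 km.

1989.0 km

Δφ = -16.4422°,  Δλ = -8.6777°
a = sin²(Δφ/2) + cos φ₁ cos φ₂ sin²(Δλ/2) = 0.024177
c = 2·arcsin(√a) = 0.312247 rad = 17.8905°
d = R·c = 6370 × 0.312247 = 1989.0 km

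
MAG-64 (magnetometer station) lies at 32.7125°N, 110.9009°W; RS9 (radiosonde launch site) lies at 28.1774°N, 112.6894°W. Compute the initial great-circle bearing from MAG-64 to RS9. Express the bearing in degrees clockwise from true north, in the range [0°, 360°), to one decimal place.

199.2°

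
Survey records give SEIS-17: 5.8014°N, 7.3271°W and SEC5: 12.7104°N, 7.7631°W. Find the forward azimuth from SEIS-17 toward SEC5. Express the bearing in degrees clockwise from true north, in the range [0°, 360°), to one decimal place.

356.5°

Δλ = -0.4360°
y = sin Δλ · cos φ₂ = -0.007423
x = cos φ₁ sin φ₂ − sin φ₁ cos φ₂ cos Δλ = 0.120296
θ = atan2(y, x) = -3.5311° → 356.4689° (mod 360°)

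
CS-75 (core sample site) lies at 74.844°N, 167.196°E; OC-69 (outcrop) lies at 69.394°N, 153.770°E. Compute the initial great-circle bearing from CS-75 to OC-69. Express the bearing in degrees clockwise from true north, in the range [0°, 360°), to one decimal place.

223.6°

Δλ = -13.4260°
y = sin Δλ · cos φ₂ = -0.081717
x = cos φ₁ sin φ₂ − sin φ₁ cos φ₂ cos Δλ = -0.085693
θ = atan2(y, x) = -136.3608° → 223.6392° (mod 360°)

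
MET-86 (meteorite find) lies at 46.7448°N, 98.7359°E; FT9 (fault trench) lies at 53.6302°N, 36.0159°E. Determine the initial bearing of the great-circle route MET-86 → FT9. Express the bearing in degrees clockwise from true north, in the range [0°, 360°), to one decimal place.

Δλ = -62.7200°
y = sin Δλ · cos φ₂ = -0.527040
x = cos φ₁ sin φ₂ − sin φ₁ cos φ₂ cos Δλ = 0.353818
θ = atan2(y, x) = -56.1253° → 303.8747° (mod 360°)

303.9°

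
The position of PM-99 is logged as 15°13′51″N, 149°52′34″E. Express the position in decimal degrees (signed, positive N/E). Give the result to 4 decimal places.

+15.2308°, +149.8761°

lat: 15.2308° N → +15.2308°
lon: 149.8761° E → +149.8761°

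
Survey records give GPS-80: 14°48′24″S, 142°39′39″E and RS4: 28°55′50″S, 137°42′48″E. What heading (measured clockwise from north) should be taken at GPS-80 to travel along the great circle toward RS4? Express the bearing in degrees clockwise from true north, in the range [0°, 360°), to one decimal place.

197.1°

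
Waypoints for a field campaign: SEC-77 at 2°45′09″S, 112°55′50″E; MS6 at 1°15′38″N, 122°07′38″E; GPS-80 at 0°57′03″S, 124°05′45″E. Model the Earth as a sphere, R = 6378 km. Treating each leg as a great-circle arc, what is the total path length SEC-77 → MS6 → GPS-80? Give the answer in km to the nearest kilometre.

SEC-77: φ = -2.75250°, λ = +112.93056°
MS6: φ = +1.26056°, λ = +122.12722°
GPS-80: φ = -0.95083°, λ = +124.09583°
SEC-77→MS6: c = 0.175086 rad, d = 1116.70 km
MS6→GPS-80: c = 0.051672 rad, d = 329.57 km
Total = 1116.70 + 329.57 = 1446.26 km

1446 km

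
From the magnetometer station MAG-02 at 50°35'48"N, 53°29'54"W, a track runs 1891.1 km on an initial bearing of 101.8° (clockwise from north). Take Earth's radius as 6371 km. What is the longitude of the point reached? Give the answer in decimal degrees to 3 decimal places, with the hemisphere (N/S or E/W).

29.831°W

MAG-02: φ = +50.59667°, λ = -53.49833°
δ = d/R = 1891.1/6371 = 0.296829 rad
φ₂ = arcsin(sin φ₁ cos δ + cos φ₁ sin δ cos θ)
   = arcsin(0.77270·0.95627 + 0.63478·0.29249·-0.20450) = 44.50229°
λ₂ = λ₁ + atan2(sin θ sin δ cos φ₁, cos δ − sin φ₁ sin φ₂) = -29.83075°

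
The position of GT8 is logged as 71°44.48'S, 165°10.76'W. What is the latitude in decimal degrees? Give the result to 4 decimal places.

71.7413°S

71° + 44.48′/60 = 71 + 0.74133 = 71.7413°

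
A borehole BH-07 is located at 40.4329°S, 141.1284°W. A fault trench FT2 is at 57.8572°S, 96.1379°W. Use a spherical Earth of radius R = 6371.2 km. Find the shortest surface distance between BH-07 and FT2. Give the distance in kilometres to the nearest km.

3706 km

Δφ = -17.4243°,  Δλ = 44.9905°
a = sin²(Δφ/2) + cos φ₁ cos φ₂ sin²(Δλ/2) = 0.082225
c = 2·arcsin(√a) = 0.581664 rad = 33.3269°
d = R·c = 6371.2 × 0.581664 = 3705.9 km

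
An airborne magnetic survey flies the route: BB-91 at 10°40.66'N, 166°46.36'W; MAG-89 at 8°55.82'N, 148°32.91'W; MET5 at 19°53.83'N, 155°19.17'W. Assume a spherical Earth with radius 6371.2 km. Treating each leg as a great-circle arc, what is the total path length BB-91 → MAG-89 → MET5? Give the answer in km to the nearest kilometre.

3426 km

BB-91: φ = +10.67767°, λ = -166.77267°
MAG-89: φ = +8.93033°, λ = -148.54850°
MET5: φ = +19.89717°, λ = -155.31950°
BB-91→MAG-89: c = 0.314855 rad, d = 2006.00 km
MAG-89→MET5: c = 0.222908 rad, d = 1420.19 km
Total = 2006.00 + 1420.19 = 3426.20 km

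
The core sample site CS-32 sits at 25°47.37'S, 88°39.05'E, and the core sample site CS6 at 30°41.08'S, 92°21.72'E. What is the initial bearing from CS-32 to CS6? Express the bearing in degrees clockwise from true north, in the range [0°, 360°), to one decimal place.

147.1°

CS-32: φ = -25.78950°, λ = +88.65083°
CS6: φ = -30.68467°, λ = +92.36200°
Δλ = 3.7112°
y = sin Δλ · cos φ₂ = 0.055664
x = cos φ₁ sin φ₂ − sin φ₁ cos φ₂ cos Δλ = -0.086117
θ = atan2(y, x) = 147.1223° → 147.1223° (mod 360°)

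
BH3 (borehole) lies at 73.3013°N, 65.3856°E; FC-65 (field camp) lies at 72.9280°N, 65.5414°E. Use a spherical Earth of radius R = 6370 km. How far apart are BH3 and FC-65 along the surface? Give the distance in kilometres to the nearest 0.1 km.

41.8 km

Δφ = -0.3733°,  Δλ = 0.1558°
a = sin²(Δφ/2) + cos φ₁ cos φ₂ sin²(Δλ/2) = 0.000011
c = 2·arcsin(√a) = 0.006563 rad = 0.3760°
d = R·c = 6370 × 0.006563 = 41.8 km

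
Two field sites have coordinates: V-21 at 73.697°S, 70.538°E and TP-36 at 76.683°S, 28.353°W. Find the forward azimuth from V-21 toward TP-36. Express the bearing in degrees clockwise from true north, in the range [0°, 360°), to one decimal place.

216.5°

Δλ = -98.8910°
y = sin Δλ · cos φ₂ = -0.227571
x = cos φ₁ sin φ₂ − sin φ₁ cos φ₂ cos Δλ = -0.307337
θ = atan2(y, x) = -143.4815° → 216.5185° (mod 360°)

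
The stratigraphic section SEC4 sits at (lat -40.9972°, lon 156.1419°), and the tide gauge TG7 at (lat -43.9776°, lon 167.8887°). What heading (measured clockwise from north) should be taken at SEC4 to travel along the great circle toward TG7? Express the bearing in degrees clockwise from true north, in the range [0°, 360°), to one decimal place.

112.9°

Δλ = 11.7468°
y = sin Δλ · cos φ₂ = 0.146504
x = cos φ₁ sin φ₂ − sin φ₁ cos φ₂ cos Δλ = -0.061881
θ = atan2(y, x) = 112.8986° → 112.8986° (mod 360°)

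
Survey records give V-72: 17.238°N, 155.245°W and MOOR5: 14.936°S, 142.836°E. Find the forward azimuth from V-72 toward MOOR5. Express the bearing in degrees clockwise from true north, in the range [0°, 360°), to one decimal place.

245.9°

Δλ = -61.9190°
y = sin Δλ · cos φ₂ = -0.852474
x = cos φ₁ sin φ₂ − sin φ₁ cos φ₂ cos Δλ = -0.380944
θ = atan2(y, x) = -114.0783° → 245.9217° (mod 360°)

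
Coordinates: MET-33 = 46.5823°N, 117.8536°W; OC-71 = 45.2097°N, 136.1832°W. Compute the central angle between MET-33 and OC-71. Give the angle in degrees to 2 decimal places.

Δφ = -1.3726°,  Δλ = -18.3296°
a = sin²(Δφ/2) + cos φ₁ cos φ₂ sin²(Δλ/2) = 0.012427
c = 2·arcsin(√a) = 0.223421 rad = 12.8011°

12.80°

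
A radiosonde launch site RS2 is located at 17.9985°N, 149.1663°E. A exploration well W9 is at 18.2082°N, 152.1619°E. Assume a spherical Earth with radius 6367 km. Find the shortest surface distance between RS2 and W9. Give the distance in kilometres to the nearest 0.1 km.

317.3 km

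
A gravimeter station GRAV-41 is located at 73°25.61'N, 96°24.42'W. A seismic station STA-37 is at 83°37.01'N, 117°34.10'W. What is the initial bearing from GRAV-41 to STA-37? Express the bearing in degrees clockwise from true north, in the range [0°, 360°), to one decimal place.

GRAV-41: φ = +73.42683°, λ = -96.40700°
STA-37: φ = +83.61683°, λ = -117.56833°
Δλ = -21.1613°
y = sin Δλ · cos φ₂ = -0.040134
x = cos φ₁ sin φ₂ − sin φ₁ cos φ₂ cos Δλ = 0.184098
θ = atan2(y, x) = -12.2983° → 347.7017° (mod 360°)

347.7°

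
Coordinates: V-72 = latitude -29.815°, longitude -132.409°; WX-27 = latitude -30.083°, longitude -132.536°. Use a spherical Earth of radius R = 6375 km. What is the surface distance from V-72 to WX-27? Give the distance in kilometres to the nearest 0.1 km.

32.2 km

Δφ = -0.2680°,  Δλ = -0.1270°
a = sin²(Δφ/2) + cos φ₁ cos φ₂ sin²(Δλ/2) = 0.000006
c = 2·arcsin(√a) = 0.005056 rad = 0.2897°
d = R·c = 6375 × 0.005056 = 32.2 km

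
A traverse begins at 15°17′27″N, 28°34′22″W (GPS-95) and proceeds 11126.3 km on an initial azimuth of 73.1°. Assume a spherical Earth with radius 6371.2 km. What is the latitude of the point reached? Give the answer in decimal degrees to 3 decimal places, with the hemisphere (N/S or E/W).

GPS-95: φ = +15.29083°, λ = -28.57278°
δ = d/R = 11126.3/6371.2 = 1.746343 rad
φ₂ = arcsin(sin φ₁ cos δ + cos φ₁ sin δ cos θ)
   = arcsin(0.26372·-0.17465 + 0.96460·0.98463·0.29070) = 13.29967°
λ₂ = λ₁ + atan2(sin θ sin δ cos φ₁, cos δ − sin φ₁ sin φ₂) = 75.94451°

13.300°N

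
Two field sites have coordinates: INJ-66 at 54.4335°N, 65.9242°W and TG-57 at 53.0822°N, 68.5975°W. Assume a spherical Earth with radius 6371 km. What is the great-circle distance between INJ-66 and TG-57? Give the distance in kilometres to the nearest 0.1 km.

Δφ = -1.3513°,  Δλ = -2.6733°
a = sin²(Δφ/2) + cos φ₁ cos φ₂ sin²(Δλ/2) = 0.000329
c = 2·arcsin(√a) = 0.036288 rad = 2.0791°
d = R·c = 6371 × 0.036288 = 231.2 km

231.2 km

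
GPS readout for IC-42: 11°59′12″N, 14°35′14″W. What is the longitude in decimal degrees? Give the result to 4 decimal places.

14.5872°W

14° + 35′/60 + 14″/3600 = 14 + 0.58333 + 0.00389 = 14.5872°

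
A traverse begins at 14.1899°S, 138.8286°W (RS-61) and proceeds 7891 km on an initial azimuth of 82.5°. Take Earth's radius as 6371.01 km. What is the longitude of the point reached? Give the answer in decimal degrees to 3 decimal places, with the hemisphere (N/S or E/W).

69.115°W

δ = d/R = 7891/6371.01 = 1.238579 rad
φ₂ = arcsin(sin φ₁ cos δ + cos φ₁ sin δ cos θ)
   = arcsin(-0.24514·0.32614 + 0.96949·0.94532·0.13053) = 2.27385°
λ₂ = λ₁ + atan2(sin θ sin δ cos φ₁, cos δ − sin φ₁ sin φ₂) = -69.11475°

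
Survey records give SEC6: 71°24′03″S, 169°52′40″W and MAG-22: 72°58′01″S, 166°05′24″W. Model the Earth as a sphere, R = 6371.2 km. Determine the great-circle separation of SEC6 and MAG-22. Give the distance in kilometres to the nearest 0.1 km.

216.6 km

SEC6: φ = -71.40083°, λ = -169.87778°
MAG-22: φ = -72.96694°, λ = -166.09000°
Δφ = -1.5661°,  Δλ = 3.7878°
a = sin²(Δφ/2) + cos φ₁ cos φ₂ sin²(Δλ/2) = 0.000289
c = 2·arcsin(√a) = 0.033991 rad = 1.9475°
d = R·c = 6371.2 × 0.033991 = 216.6 km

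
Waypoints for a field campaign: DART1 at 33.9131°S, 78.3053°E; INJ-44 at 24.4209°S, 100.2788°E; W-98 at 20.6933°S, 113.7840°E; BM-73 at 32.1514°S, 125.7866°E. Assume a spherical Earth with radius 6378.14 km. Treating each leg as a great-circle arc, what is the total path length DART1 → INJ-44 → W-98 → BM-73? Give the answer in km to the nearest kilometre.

5570 km

DART1→INJ-44: c = 0.372511 rad, d = 2375.93 km
INJ-44→W-98: c = 0.227065 rad, d = 1448.25 km
W-98→BM-73: c = 0.273782 rad, d = 1746.22 km
Total = 2375.93 + 1448.25 + 1746.22 = 5570.40 km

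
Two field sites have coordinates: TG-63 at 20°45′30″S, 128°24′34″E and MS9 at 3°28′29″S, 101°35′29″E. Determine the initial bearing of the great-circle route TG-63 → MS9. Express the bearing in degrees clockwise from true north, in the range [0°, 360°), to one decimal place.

299.9°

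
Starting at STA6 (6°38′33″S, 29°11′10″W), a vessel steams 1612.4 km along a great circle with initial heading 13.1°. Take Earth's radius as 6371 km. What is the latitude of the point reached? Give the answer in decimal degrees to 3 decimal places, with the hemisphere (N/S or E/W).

STA6: φ = -6.64250°, λ = -29.18611°
δ = d/R = 1612.4/6371 = 0.253084 rad
φ₂ = arcsin(sin φ₁ cos δ + cos φ₁ sin δ cos θ)
   = arcsin(-0.11567·0.96814 + 0.99329·0.25039·0.97398) = 7.48397°
λ₂ = λ₁ + atan2(sin θ sin δ cos φ₁, cos δ − sin φ₁ sin φ₂) = -25.90476°

7.484°N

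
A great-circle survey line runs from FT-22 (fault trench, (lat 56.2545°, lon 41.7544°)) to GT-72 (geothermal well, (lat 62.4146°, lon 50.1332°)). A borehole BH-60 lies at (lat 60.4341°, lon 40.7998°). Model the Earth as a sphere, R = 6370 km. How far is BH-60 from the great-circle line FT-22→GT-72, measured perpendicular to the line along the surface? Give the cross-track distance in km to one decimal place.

δ₁₃ = central angle FT-22→BH-60 = 0.073468 rad  (haversine)
θ₁₃ = bearing FT-22→BH-60 = 353.570°,  θ₁₂ = bearing FT-22→GT-72 = 31.200°
dₓₜ = R·arcsin(sin δ₁₃ · sin(θ₁₃ − θ₁₂)) = 6370·arcsin(0.07340·sin(322.369°)) = -285.578 km
|dₓₜ| = 285.578 km

285.6 km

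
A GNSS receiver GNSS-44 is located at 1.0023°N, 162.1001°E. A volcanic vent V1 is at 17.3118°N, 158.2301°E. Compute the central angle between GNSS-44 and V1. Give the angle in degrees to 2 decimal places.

16.75°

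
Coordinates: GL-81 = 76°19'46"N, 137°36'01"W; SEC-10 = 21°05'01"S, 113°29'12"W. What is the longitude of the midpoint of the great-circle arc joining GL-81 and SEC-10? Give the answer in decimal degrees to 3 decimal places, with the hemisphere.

GL-81: φ = +76.32944°, λ = -137.60028°
SEC-10: φ = -21.08361°, λ = -113.48667°
Bx = cos φ₂ cos Δλ = 0.851635,  By = cos φ₂ sin Δλ = 0.381198
φₘ = atan2(sin φ₁ + sin φ₂, √((cos φ₁ + Bx)² + By²)) = 27.96024°
λₘ = λ₁ + atan2(By, cos φ₁ + Bx) = -118.29115°

118.291°W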